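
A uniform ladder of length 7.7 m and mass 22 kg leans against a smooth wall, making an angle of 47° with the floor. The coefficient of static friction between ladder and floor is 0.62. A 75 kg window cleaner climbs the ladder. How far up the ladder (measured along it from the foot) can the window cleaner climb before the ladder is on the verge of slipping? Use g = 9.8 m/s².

d ≈ 5.49 m

Choose the foot of the ladder as the axis so the floor normal and friction both act there and drop out.
Ladder weight 22×9.8 = 215.6 N acts at 3.85 m along the ladder; its horizontal arm is 3.85·cos47° = 2.626 m → τ = 566.2 N·m clockwise.
Window cleaner weight 75×9.8 = 735 N at distance d → arm d·cos47° → τ = 735·d·0.682 clockwise.
Wall normal N at the top has arm L sinθ = 5.631 m counterclockwise, so Στ = 0 gives N·5.631 = 566.2 + 501.3·d.
ΣFy = 0 ⇒ N_floor = 950.6 N, so the maximum friction is μ_s·N_floor = 0.62×950.6 = 589.4 N. ΣFx = 0 ⇒ N_wall = f, so at the slipping point N = 589.4 N.
Substituting: 589.4×5.631 = 566.2 + 501.3·d ⇒ d = (3319 − 566.2) / 501.3 = 5.49 m.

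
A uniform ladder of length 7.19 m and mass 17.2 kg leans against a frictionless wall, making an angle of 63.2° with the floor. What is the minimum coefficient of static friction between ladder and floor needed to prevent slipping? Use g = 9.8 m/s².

μ_min ≈ 0.253

Sum moments about the foot of the ladder (the floor normal and friction both act there and drop out).
Ladder weight 17.2×9.8 = 168.6 N acts at 3.595 m along the ladder; its horizontal arm is 3.595·cos63.2° = 1.621 m → τ = 273.3 N·m clockwise.
Wall normal N acts horizontally at the top; its moment arm is the height L sinθ = 7.19·sin63.2° = 6.418 m, counterclockwise.
Στ = 0 ⇒ N × 6.418 = 273.3 ⇒ N = 42.58 N.
ΣFx = 0 ⇒ f = N_wall = 42.58 N. ΣFy = 0 ⇒ N_floor = 168.6 N.
μ_min = f / N_floor = 42.58 / 168.6 = 0.253.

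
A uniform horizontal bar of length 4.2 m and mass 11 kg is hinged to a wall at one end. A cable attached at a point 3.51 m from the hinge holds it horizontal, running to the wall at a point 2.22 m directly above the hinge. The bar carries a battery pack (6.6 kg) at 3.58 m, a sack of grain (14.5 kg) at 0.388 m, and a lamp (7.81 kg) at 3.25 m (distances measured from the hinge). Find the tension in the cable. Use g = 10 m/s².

Sum moments about the hinge (the unknown hinge reaction has zero arm there).
Beam weight: 11 × 10 = 110 N down at 2.1 m → arm 2.1 m, τ = 110 × 2.1 = 231 N·m clockwise.
Battery pack: 6.6 × 10 = 66 N down at 3.58 m → arm 3.58 m, τ = 66 × 3.58 = 236.3 N·m clockwise.
Sack of grain: 14.5 × 10 = 145 N down at 0.388 m → arm 0.388 m, τ = 145 × 0.388 = 56.26 N·m clockwise.
Lamp: 7.81 × 10 = 78.1 N down at 3.25 m → arm 3.25 m, τ = 78.1 × 3.25 = 253.8 N·m clockwise.
Total clockwise load moment = 777.4 N·m.
The cable tension T acts at 3.51 m; only its component perpendicular to the bar, T sinθ, produces torque. sinθ = h/√(h²+d²) = 2.22/√(2.22²+3.51²) = 0.5345.
Στ = 0 ⇒ T × 3.51 × 0.5345 = 777.4 ⇒ T = 777.4 / 1.876 = 414 N.

T ≈ 414 N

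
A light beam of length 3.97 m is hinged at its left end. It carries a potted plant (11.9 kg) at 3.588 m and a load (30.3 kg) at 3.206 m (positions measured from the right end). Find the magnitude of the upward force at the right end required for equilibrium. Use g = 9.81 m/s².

Sum moments about the left end (the unknown pivot reaction has zero arm there).
Potted plant: 11.9 × 9.81 = 116.7 N down at 3.588 m → arm 0.382 m, τ = 116.7 × 0.382 = 44.58 N·m clockwise.
Load: 30.3 × 9.81 = 297.2 N down at 3.206 m → arm 0.764 m, τ = 297.2 × 0.764 = 227.1 N·m clockwise.
Net moment of the loads = 271.7 N·m clockwise.
The upward force F acts at the right end, arm 3.97 m, giving F × 3.97 counterclockwise.
Στ = 0 ⇒ F × 3.97 = 271.7 ⇒ F = 271.7 / 3.97 = 68.4 N.

F ≈ 68.4 N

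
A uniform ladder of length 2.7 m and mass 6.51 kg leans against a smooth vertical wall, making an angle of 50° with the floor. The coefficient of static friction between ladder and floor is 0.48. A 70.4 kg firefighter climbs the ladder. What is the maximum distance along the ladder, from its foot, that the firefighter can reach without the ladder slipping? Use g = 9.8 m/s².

d ≈ 1.56 m

Choose the foot of the ladder as the axis so the floor normal and friction both act there and drop out.
Ladder weight 6.51×9.8 = 63.8 N acts at 1.35 m along the ladder; its horizontal arm is 1.35·cos50° = 0.8678 m → τ = 55.37 N·m clockwise.
Firefighter weight 70.4×9.8 = 689.9 N at distance d → arm d·cos50° → τ = 689.9·d·0.6428 clockwise.
Wall normal N at the top has arm L sinθ = 2.068 m counterclockwise, so Στ = 0 gives N·2.068 = 55.37 + 443.5·d.
ΣFy = 0 ⇒ N_floor = 753.7 N, so the maximum friction is μ_s·N_floor = 0.48×753.7 = 361.8 N. ΣFx = 0 ⇒ N_wall = f, so at the slipping point N = 361.8 N.
Substituting: 361.8×2.068 = 55.37 + 443.5·d ⇒ d = (748.2 − 55.37) / 443.5 = 1.56 m.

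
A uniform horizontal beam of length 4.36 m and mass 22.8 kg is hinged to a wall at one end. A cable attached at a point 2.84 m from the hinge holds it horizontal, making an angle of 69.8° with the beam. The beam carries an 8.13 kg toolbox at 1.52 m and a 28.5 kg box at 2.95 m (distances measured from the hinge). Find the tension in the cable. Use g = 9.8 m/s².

Taking torques about the hinge:
Beam weight: 22.8 × 9.8 = 223.4 N down at 2.18 m → arm 2.18 m, τ = 223.4 × 2.18 = 487 N·m clockwise.
Toolbox: 8.13 × 9.8 = 79.67 N down at 1.52 m → arm 1.52 m, τ = 79.67 × 1.52 = 121.1 N·m clockwise.
Box: 28.5 × 9.8 = 279.3 N down at 2.95 m → arm 2.95 m, τ = 279.3 × 2.95 = 823.9 N·m clockwise.
Total clockwise load moment = 1432 N·m.
The cable tension T acts at 2.84 m; only its component perpendicular to the beam, T sinθ, produces torque. sin 69.8° = 0.9385.
Setting net torque to zero: T × 2.84 × 0.9385 = 1432 → T = 1432 / 2.665 = 537 N.

T ≈ 537 N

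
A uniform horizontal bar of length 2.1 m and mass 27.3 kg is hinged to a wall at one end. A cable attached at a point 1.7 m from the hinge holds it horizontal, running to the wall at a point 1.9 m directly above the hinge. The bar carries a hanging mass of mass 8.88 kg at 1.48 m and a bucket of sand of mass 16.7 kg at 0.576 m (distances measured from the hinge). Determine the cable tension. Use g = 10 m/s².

T ≈ 406 N

Taking torques about the hinge:
Beam weight: 27.3 × 10 = 273 N down at 1.05 m → arm 1.05 m, τ = 273 × 1.05 = 286.7 N·m clockwise.
Hanging mass: 8.88 × 10 = 88.8 N down at 1.48 m → arm 1.48 m, τ = 88.8 × 1.48 = 131.4 N·m clockwise.
Bucket of sand: 16.7 × 10 = 167 N down at 0.576 m → arm 0.576 m, τ = 167 × 0.576 = 96.19 N·m clockwise.
Total clockwise load moment = 514.3 N·m.
The cable tension T acts at 1.7 m; only its component perpendicular to the bar, T sinθ, produces torque. sinθ = h/√(h²+d²) = 1.9/√(1.9²+1.7²) = 0.7452.
Balancing moments: T × 1.7 × 0.7452 = 514.3, giving T = 514.3 / 1.267 = 406 N.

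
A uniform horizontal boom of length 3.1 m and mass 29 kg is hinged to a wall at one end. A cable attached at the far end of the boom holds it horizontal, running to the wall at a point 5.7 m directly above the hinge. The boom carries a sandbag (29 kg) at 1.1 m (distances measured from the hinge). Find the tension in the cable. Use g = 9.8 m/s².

About the hinge:
Beam weight: 29 × 9.8 = 284.2 N down at 1.55 m → arm 1.55 m, τ = 284.2 × 1.55 = 440.5 N·m clockwise.
Sandbag: 29 × 9.8 = 284.2 N down at 1.1 m → arm 1.1 m, τ = 284.2 × 1.1 = 312.6 N·m clockwise.
Total clockwise load moment = 753.1 N·m.
The cable tension T acts at 3.1 m; only its component perpendicular to the boom, T sinθ, produces torque. sinθ = h/√(h²+d²) = 5.7/√(5.7²+3.1²) = 0.8785.
Setting net torque to zero: T × 3.1 × 0.8785 = 753.1 → T = 753.1 / 2.723 = 277 N.

T ≈ 277 N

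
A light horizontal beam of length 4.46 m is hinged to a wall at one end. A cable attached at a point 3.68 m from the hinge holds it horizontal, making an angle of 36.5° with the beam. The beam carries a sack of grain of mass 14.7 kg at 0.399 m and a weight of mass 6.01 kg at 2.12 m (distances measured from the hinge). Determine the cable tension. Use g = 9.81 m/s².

Sum moments about the hinge (the unknown hinge reaction has zero arm there).
Sack of grain: 14.7 × 9.81 = 144.2 N down at 0.399 m → arm 0.399 m, τ = 144.2 × 0.399 = 57.54 N·m clockwise.
Weight: 6.01 × 9.81 = 58.96 N down at 2.12 m → arm 2.12 m, τ = 58.96 × 2.12 = 125 N·m clockwise.
Total clockwise load moment = 182.5 N·m.
The cable tension T acts at 3.68 m; only its component perpendicular to the beam, T sinθ, produces torque. sin 36.5° = 0.5948.
Balancing moments: T × 3.68 × 0.5948 = 182.5, giving T = 182.5 / 2.189 = 83.4 N.

T ≈ 83.4 N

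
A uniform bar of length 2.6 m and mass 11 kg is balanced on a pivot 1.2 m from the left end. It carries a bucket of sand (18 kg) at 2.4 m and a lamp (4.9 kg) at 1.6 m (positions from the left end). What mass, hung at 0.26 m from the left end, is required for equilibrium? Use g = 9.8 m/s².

Take moments about the pivot (at 1.2 m from the left end).
Beam weight: 11 × 9.8 = 107.8 N down at 1.3 m → arm 0.1 m, τ = 107.8 × 0.1 = 10.78 N·m clockwise.
Bucket of sand: 18 × 9.8 = 176.4 N down at 2.4 m → arm 1.2 m, τ = 176.4 × 1.2 = 211.7 N·m clockwise.
Lamp: 4.9 × 9.8 = 48.02 N down at 1.6 m → arm 0.4 m, τ = 48.02 × 0.4 = 19.21 N·m clockwise.
Net moment of known loads = 241.7 N·m clockwise.
An unknown mass m at 0.26 m has arm 0.94 m; its moment is m·g·0.94 counterclockwise.
For rotational equilibrium, m × 9.8 × 0.94 = 241.7, so m = 241.7 / (9.8 × 0.94) = 26.2 kg.

m ≈ 26.2 kg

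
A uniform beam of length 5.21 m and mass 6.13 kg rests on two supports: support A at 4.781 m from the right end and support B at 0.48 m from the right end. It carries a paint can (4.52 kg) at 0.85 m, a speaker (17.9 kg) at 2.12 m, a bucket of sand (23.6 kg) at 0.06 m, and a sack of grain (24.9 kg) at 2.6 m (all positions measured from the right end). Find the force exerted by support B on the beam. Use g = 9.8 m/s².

R_B ≈ 557 N

Take moments about support A.
Beam weight: 6.13 × 9.8 = 60.07 N down at 2.605 m → arm 2.176 m, τ = 60.07 × 2.176 = 130.7 N·m clockwise.
Paint can: 4.52 × 9.8 = 44.3 N down at 0.85 m → arm 3.931 m, τ = 44.3 × 3.931 = 174.1 N·m clockwise.
Speaker: 17.9 × 9.8 = 175.4 N down at 2.12 m → arm 2.661 m, τ = 175.4 × 2.661 = 466.7 N·m clockwise.
Bucket of sand: 23.6 × 9.8 = 231.3 N down at 0.06 m → arm 4.721 m, τ = 231.3 × 4.721 = 1092 N·m clockwise.
Sack of grain: 24.9 × 9.8 = 244 N down at 2.6 m → arm 2.181 m, τ = 244 × 2.181 = 532.2 N·m clockwise.
Net load moment about support A = 2396 N·m clockwise.
Reaction R at support B is upward at 0.48 m, arm 4.301 m → moment R × 4.301 counterclockwise.
Στ = 0 ⇒ R × 4.301 = 2396 ⇒ R = 557 N.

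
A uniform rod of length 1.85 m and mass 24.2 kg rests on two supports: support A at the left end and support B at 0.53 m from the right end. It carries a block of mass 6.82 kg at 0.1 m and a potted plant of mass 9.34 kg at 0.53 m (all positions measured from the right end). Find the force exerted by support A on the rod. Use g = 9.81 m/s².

Choose support B as the axis so its reaction then has zero moment arm.
Beam weight: 24.2 × 9.81 = 237.4 N down at 0.925 m → arm 0.395 m, τ = 237.4 × 0.395 = 93.77 N·m counterclockwise.
Block: 6.82 × 9.81 = 66.9 N down at 0.1 m → arm 0.43 m, τ = 66.9 × 0.43 = 28.77 N·m clockwise.
Potted plant: acts at the support B, moment arm 0 → no torque.
Net load moment about support B = 65 N·m counterclockwise.
Reaction R at support A is upward at 1.85 m, arm 1.32 m → moment R × 1.32 clockwise.
For rotational equilibrium, R × 1.32 = 65, so R = 49.2 N.

R_A ≈ 49.2 N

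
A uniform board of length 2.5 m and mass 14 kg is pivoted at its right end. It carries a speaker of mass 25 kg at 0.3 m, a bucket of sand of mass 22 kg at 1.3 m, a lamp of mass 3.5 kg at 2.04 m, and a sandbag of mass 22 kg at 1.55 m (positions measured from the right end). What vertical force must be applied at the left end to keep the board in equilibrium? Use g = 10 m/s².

F ≈ 379 N

Taking torques about the right end:
Beam weight: 14 × 10 = 140 N down at 1.25 m → arm 1.25 m, τ = 140 × 1.25 = 175 N·m counterclockwise.
Speaker: 25 × 10 = 250 N down at 0.3 m → arm 0.3 m, τ = 250 × 0.3 = 75 N·m counterclockwise.
Bucket of sand: 22 × 10 = 220 N down at 1.3 m → arm 1.3 m, τ = 220 × 1.3 = 286 N·m counterclockwise.
Lamp: 3.5 × 10 = 35 N down at 2.04 m → arm 2.04 m, τ = 35 × 2.04 = 71.4 N·m counterclockwise.
Sandbag: 22 × 10 = 220 N down at 1.55 m → arm 1.55 m, τ = 220 × 1.55 = 341 N·m counterclockwise.
Net moment of the loads = 948.4 N·m counterclockwise.
The upward force F acts at the left end, arm 2.5 m, giving F × 2.5 clockwise.
Setting net torque to zero: F × 2.5 = 948.4 → F = 948.4 / 2.5 = 379 N.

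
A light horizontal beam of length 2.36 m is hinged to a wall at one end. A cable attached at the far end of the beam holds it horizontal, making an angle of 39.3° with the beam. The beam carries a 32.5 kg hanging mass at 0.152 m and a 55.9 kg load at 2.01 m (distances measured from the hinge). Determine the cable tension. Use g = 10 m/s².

About the hinge:
Hanging mass: 32.5 × 10 = 325 N down at 0.152 m → arm 0.152 m, τ = 325 × 0.152 = 49.4 N·m clockwise.
Load: 55.9 × 10 = 559 N down at 2.01 m → arm 2.01 m, τ = 559 × 2.01 = 1124 N·m clockwise.
Total clockwise load moment = 1173 N·m.
The cable tension T acts at 2.36 m; only its component perpendicular to the beam, T sinθ, produces torque. sin 39.3° = 0.6334.
Στ = 0 ⇒ T × 2.36 × 0.6334 = 1173 ⇒ T = 1173 / 1.495 = 785 N.

T ≈ 785 N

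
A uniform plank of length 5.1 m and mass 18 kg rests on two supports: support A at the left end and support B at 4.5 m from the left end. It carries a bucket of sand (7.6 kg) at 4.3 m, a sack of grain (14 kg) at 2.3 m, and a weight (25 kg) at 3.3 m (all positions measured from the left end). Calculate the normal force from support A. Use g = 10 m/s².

R_A ≈ 216 N

Choose support B as the axis so its reaction then has zero moment arm.
Beam weight: 18 × 10 = 180 N down at 2.55 m → arm 1.95 m, τ = 180 × 1.95 = 351 N·m counterclockwise.
Bucket of sand: 7.6 × 10 = 76 N down at 4.3 m → arm 0.2 m, τ = 76 × 0.2 = 15.2 N·m counterclockwise.
Sack of grain: 14 × 10 = 140 N down at 2.3 m → arm 2.2 m, τ = 140 × 2.2 = 308 N·m counterclockwise.
Weight: 25 × 10 = 250 N down at 3.3 m → arm 1.2 m, τ = 250 × 1.2 = 300 N·m counterclockwise.
Net load moment about support B = 974.2 N·m counterclockwise.
Reaction R at support A is upward at 0 m, arm 4.5 m → moment R × 4.5 clockwise.
Setting net torque to zero: R × 4.5 = 974.2 → R = 216 N.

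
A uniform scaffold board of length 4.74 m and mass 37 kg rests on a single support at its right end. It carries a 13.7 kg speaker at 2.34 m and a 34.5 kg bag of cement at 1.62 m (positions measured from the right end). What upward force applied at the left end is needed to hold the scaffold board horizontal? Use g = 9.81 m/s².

F ≈ 364 N

Choose the right end as the axis so the unknown pivot reaction has zero arm there.
Beam weight: 37 × 9.81 = 363 N down at 2.37 m → arm 2.37 m, τ = 363 × 2.37 = 860.3 N·m counterclockwise.
Speaker: 13.7 × 9.81 = 134.4 N down at 2.34 m → arm 2.34 m, τ = 134.4 × 2.34 = 314.5 N·m counterclockwise.
Bag of cement: 34.5 × 9.81 = 338.4 N down at 1.62 m → arm 1.62 m, τ = 338.4 × 1.62 = 548.2 N·m counterclockwise.
Net moment of the loads = 1723 N·m counterclockwise.
The upward force F acts at the left end, arm 4.74 m, giving F × 4.74 clockwise.
Στ = 0 ⇒ F × 4.74 = 1723 ⇒ F = 1723 / 4.74 = 364 N.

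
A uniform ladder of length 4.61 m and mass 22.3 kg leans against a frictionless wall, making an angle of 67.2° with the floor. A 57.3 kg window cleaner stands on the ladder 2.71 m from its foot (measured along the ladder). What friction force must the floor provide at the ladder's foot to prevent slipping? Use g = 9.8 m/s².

Sum moments about the foot of the ladder (the floor normal and friction both act there and drop out).
Ladder weight 22.3×9.8 = 218.5 N acts at 2.305 m along the ladder; its horizontal arm is 2.305·cos67.2° = 0.8932 m → τ = 195.2 N·m clockwise.
Window cleaner: 57.3×9.8 = 561.5 N at 2.71 m → arm 1.05 m → τ = 589.6 N·m clockwise.
Wall normal N acts horizontally at the top; its moment arm is the height L sinθ = 4.61·sin67.2° = 4.25 m, counterclockwise.
Στ = 0 ⇒ N × 4.25 = 784.8 ⇒ N = 185 N.
ΣFx = 0: friction at the foot balances the wall's push, so f = N_wall = 185 N.

f ≈ 185 N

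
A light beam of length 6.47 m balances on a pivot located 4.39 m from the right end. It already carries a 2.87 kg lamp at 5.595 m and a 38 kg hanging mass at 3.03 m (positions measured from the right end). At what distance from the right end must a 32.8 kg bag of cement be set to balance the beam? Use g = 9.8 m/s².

Choose the pivot (at 4.39 m from the right end) as the axis so the support reaction has zero arm there.
Lamp: 2.87 × 9.8 = 28.13 N down at 5.595 m → arm 1.205 m, τ = 28.13 × 1.205 = 33.9 N·m counterclockwise.
Hanging mass: 38 × 9.8 = 372.4 N down at 3.03 m → arm 1.36 m, τ = 372.4 × 1.36 = 506.5 N·m clockwise.
Net moment of existing loads = 472.6 N·m clockwise.
The bag of cement weighs 32.8 × 9.8 = 321.4 N and must supply an equal counterclockwise moment, so its lever arm about the pivot is 472.6 / 321.4 = 1.47 m.
That puts it at 4.39 + 1.47 = 5.86 m from the right end.

x ≈ 5.86 m from the right end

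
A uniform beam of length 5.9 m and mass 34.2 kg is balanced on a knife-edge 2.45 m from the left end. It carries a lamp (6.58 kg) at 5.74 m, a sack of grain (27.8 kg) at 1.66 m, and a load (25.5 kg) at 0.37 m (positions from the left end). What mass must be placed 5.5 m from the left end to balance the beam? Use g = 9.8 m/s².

m ≈ 11.9 kg

Sum moments about the knife-edge (at 2.45 m from the left end) (the support reaction has zero arm there).
Beam weight: 34.2 × 9.8 = 335.2 N down at 2.95 m → arm 0.5 m, τ = 335.2 × 0.5 = 167.6 N·m clockwise.
Lamp: 6.58 × 9.8 = 64.48 N down at 5.74 m → arm 3.29 m, τ = 64.48 × 3.29 = 212.1 N·m clockwise.
Sack of grain: 27.8 × 9.8 = 272.4 N down at 1.66 m → arm 0.79 m, τ = 272.4 × 0.79 = 215.2 N·m counterclockwise.
Load: 25.5 × 9.8 = 249.9 N down at 0.37 m → arm 2.08 m, τ = 249.9 × 2.08 = 519.8 N·m counterclockwise.
Net moment of known loads = 355.3 N·m counterclockwise.
An unknown mass m at 5.5 m has arm 3.05 m; its moment is m·g·3.05 clockwise.
Balancing moments: m × 9.8 × 3.05 = 355.3, giving m = 355.3 / (9.8 × 3.05) = 11.9 kg.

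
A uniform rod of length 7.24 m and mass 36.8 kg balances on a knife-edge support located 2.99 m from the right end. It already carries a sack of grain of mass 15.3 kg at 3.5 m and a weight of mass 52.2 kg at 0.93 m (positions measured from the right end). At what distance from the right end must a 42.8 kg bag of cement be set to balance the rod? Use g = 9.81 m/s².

x ≈ 4.78 m from the right end

Sum moments about the knife-edge support (at 2.99 m from the right end) (the support reaction has zero arm there).
Beam weight: 36.8 × 9.81 = 361 N down at 3.62 m → arm 0.63 m, τ = 361 × 0.63 = 227.4 N·m counterclockwise.
Sack of grain: 15.3 × 9.81 = 150.1 N down at 3.5 m → arm 0.51 m, τ = 150.1 × 0.51 = 76.55 N·m counterclockwise.
Weight: 52.2 × 9.81 = 512.1 N down at 0.93 m → arm 2.06 m, τ = 512.1 × 2.06 = 1055 N·m clockwise.
Net moment of existing loads = 751 N·m clockwise.
The bag of cement weighs 42.8 × 9.81 = 419.9 N and must supply an equal counterclockwise moment, so its lever arm about the knife-edge support is 751 / 419.9 = 1.79 m.
That puts it at 2.99 + 1.79 = 4.78 m from the right end.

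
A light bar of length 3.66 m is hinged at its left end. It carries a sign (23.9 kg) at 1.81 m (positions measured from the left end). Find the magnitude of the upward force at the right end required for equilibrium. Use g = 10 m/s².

About the left end:
Sign: 23.9 × 10 = 239 N down at 1.81 m → arm 1.81 m, τ = 239 × 1.81 = 432.6 N·m clockwise.
Net moment of the loads = 432.6 N·m clockwise.
The upward force F acts at the right end, arm 3.66 m, giving F × 3.66 counterclockwise.
Στ = 0 ⇒ F × 3.66 = 432.6 ⇒ F = 432.6 / 3.66 = 118 N.

F ≈ 118 N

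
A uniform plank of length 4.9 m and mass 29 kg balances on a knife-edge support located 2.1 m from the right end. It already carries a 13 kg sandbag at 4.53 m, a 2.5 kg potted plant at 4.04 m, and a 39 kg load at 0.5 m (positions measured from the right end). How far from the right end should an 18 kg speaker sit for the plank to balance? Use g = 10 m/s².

x ≈ 2.98 m from the right end

Choose the knife-edge support (at 2.1 m from the right end) as the axis so the support reaction has zero arm there.
Beam weight: 29 × 10 = 290 N down at 2.45 m → arm 0.35 m, τ = 290 × 0.35 = 101.5 N·m counterclockwise.
Sandbag: 13 × 10 = 130 N down at 4.53 m → arm 2.43 m, τ = 130 × 2.43 = 315.9 N·m counterclockwise.
Potted plant: 2.5 × 10 = 25 N down at 4.04 m → arm 1.94 m, τ = 25 × 1.94 = 48.5 N·m counterclockwise.
Load: 39 × 10 = 390 N down at 0.5 m → arm 1.6 m, τ = 390 × 1.6 = 624 N·m clockwise.
Net moment of existing loads = 158.1 N·m clockwise.
The speaker weighs 18 × 10 = 180 N and must supply an equal counterclockwise moment, so its lever arm about the knife-edge support is 158.1 / 180 = 0.878 m.
That puts it at 2.1 + 0.878 = 2.98 m from the right end.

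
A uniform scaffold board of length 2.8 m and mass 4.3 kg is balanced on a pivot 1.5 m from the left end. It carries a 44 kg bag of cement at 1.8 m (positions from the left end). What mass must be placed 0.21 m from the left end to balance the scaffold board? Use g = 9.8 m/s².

Sum moments about the pivot (at 1.5 m from the left end) (the support reaction has zero arm there).
Beam weight: 4.3 × 9.8 = 42.14 N down at 1.4 m → arm 0.1 m, τ = 42.14 × 0.1 = 4.214 N·m counterclockwise.
Bag of cement: 44 × 9.8 = 431.2 N down at 1.8 m → arm 0.3 m, τ = 431.2 × 0.3 = 129.4 N·m clockwise.
Net moment of known loads = 125.2 N·m clockwise.
An unknown mass m at 0.21 m has arm 1.29 m; its moment is m·g·1.29 counterclockwise.
Balancing moments: m × 9.8 × 1.29 = 125.2, giving m = 125.2 / (9.8 × 1.29) = 9.9 kg.

m ≈ 9.9 kg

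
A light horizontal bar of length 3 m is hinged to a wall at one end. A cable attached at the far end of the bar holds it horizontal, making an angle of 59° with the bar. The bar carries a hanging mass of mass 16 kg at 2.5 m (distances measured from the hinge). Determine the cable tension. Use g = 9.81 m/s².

T ≈ 153 N

Choose the hinge as the axis so the unknown hinge reaction has zero arm there.
Hanging mass: 16 × 9.81 = 157 N down at 2.5 m → arm 2.5 m, τ = 157 × 2.5 = 392.5 N·m clockwise.
Total clockwise load moment = 392.5 N·m.
The cable tension T acts at 3 m; only its component perpendicular to the bar, T sinθ, produces torque. sin 59° = 0.8572.
Στ = 0 ⇒ T × 3 × 0.8572 = 392.5 ⇒ T = 392.5 / 2.572 = 153 N.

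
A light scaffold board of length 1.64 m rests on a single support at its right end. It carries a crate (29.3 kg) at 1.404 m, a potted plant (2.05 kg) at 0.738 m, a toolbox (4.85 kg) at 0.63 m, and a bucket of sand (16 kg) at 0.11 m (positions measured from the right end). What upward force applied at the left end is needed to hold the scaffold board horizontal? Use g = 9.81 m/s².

Taking torques about the right end:
Crate: 29.3 × 9.81 = 287.4 N down at 1.404 m → arm 1.404 m, τ = 287.4 × 1.404 = 403.5 N·m counterclockwise.
Potted plant: 2.05 × 9.81 = 20.11 N down at 0.738 m → arm 0.738 m, τ = 20.11 × 0.738 = 14.84 N·m counterclockwise.
Toolbox: 4.85 × 9.81 = 47.58 N down at 0.63 m → arm 0.63 m, τ = 47.58 × 0.63 = 29.98 N·m counterclockwise.
Bucket of sand: 16 × 9.81 = 157 N down at 0.11 m → arm 0.11 m, τ = 157 × 0.11 = 17.27 N·m counterclockwise.
Net moment of the loads = 465.6 N·m counterclockwise.
The upward force F acts at the left end, arm 1.64 m, giving F × 1.64 clockwise.
Setting net torque to zero: F × 1.64 = 465.6 → F = 465.6 / 1.64 = 284 N.

F ≈ 284 N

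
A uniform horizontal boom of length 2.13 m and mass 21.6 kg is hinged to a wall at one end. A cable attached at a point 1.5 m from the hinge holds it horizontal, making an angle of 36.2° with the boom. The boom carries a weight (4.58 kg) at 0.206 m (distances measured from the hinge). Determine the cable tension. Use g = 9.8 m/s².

About the hinge:
Beam weight: 21.6 × 9.8 = 211.7 N down at 1.065 m → arm 1.065 m, τ = 211.7 × 1.065 = 225.5 N·m clockwise.
Weight: 4.58 × 9.8 = 44.88 N down at 0.206 m → arm 0.206 m, τ = 44.88 × 0.206 = 9.245 N·m clockwise.
Total clockwise load moment = 234.7 N·m.
The cable tension T acts at 1.5 m; only its component perpendicular to the boom, T sinθ, produces torque. sin 36.2° = 0.5906.
For rotational equilibrium, T × 1.5 × 0.5906 = 234.7, so T = 234.7 / 0.8859 = 265 N.

T ≈ 265 N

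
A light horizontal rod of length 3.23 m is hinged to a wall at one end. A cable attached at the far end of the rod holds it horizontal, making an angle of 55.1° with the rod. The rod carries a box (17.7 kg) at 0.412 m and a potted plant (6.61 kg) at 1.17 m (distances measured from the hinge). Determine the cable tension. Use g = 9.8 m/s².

Take moments about the hinge.
Box: 17.7 × 9.8 = 173.5 N down at 0.412 m → arm 0.412 m, τ = 173.5 × 0.412 = 71.48 N·m clockwise.
Potted plant: 6.61 × 9.8 = 64.78 N down at 1.17 m → arm 1.17 m, τ = 64.78 × 1.17 = 75.79 N·m clockwise.
Total clockwise load moment = 147.3 N·m.
The cable tension T acts at 3.23 m; only its component perpendicular to the rod, T sinθ, produces torque. sin 55.1° = 0.8202.
For rotational equilibrium, T × 3.23 × 0.8202 = 147.3, so T = 147.3 / 2.649 = 55.6 N.

T ≈ 55.6 N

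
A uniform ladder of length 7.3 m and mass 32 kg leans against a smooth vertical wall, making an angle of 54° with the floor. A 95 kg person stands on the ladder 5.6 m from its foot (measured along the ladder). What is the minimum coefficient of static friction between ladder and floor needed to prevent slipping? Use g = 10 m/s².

μ_min ≈ 0.508

Choose the foot of the ladder as the axis so the floor normal and friction both act there and drop out.
Ladder weight 32×10 = 320 N acts at 3.65 m along the ladder; its horizontal arm is 3.65·cos54° = 2.145 m → τ = 686.4 N·m clockwise.
Person: 95×10 = 950 N at 5.6 m → arm 3.292 m → τ = 3127 N·m clockwise.
Wall normal N acts horizontally at the top; its moment arm is the height L sinθ = 7.3·sin54° = 5.906 m, counterclockwise.
Στ = 0 ⇒ N × 5.906 = 3813 ⇒ N = 645.6 N.
ΣFx = 0 ⇒ f = N_wall = 645.6 N. ΣFy = 0 ⇒ N_floor = 1270 N.
μ_min = f / N_floor = 645.6 / 1270 = 0.508.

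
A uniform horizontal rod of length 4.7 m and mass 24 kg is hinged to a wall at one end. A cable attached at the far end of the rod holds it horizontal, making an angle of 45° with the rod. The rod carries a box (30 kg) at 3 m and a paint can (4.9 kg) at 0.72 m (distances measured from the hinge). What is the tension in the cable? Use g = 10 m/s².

T ≈ 451 N

Taking torques about the hinge:
Beam weight: 24 × 10 = 240 N down at 2.35 m → arm 2.35 m, τ = 240 × 2.35 = 564 N·m clockwise.
Box: 30 × 10 = 300 N down at 3 m → arm 3 m, τ = 300 × 3 = 900 N·m clockwise.
Paint can: 4.9 × 10 = 49 N down at 0.72 m → arm 0.72 m, τ = 49 × 0.72 = 35.28 N·m clockwise.
Total clockwise load moment = 1499 N·m.
The cable tension T acts at 4.7 m; only its component perpendicular to the rod, T sinθ, produces torque. sin 45° = 0.7071.
Setting net torque to zero: T × 4.7 × 0.7071 = 1499 → T = 1499 / 3.323 = 451 N.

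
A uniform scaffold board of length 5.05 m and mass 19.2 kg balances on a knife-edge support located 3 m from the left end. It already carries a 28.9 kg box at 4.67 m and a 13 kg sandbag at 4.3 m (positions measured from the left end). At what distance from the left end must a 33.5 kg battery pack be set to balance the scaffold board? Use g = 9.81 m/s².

Take moments about the knife-edge support (at 3 m from the left end).
Beam weight: 19.2 × 9.81 = 188.4 N down at 2.525 m → arm 0.475 m, τ = 188.4 × 0.475 = 89.49 N·m counterclockwise.
Box: 28.9 × 9.81 = 283.5 N down at 4.67 m → arm 1.67 m, τ = 283.5 × 1.67 = 473.4 N·m clockwise.
Sandbag: 13 × 9.81 = 127.5 N down at 4.3 m → arm 1.3 m, τ = 127.5 × 1.3 = 165.8 N·m clockwise.
Net moment of existing loads = 549.7 N·m clockwise.
The battery pack weighs 33.5 × 9.81 = 328.6 N and must supply an equal counterclockwise moment, so its lever arm about the knife-edge support is 549.7 / 328.6 = 1.67 m.
That puts it at 3 − 1.67 = 1.33 m from the left end.

x ≈ 1.33 m from the left end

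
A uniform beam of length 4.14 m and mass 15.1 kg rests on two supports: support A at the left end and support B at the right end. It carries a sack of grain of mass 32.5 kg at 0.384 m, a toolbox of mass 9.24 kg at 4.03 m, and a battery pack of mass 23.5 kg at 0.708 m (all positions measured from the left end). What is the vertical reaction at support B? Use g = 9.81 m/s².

R_B ≈ 231 N

Choose support A as the axis so its reaction then has zero moment arm.
Beam weight: 15.1 × 9.81 = 148.1 N down at 2.07 m → arm 2.07 m, τ = 148.1 × 2.07 = 306.6 N·m clockwise.
Sack of grain: 32.5 × 9.81 = 318.8 N down at 0.384 m → arm 0.384 m, τ = 318.8 × 0.384 = 122.4 N·m clockwise.
Toolbox: 9.24 × 9.81 = 90.64 N down at 4.03 m → arm 4.03 m, τ = 90.64 × 4.03 = 365.3 N·m clockwise.
Battery pack: 23.5 × 9.81 = 230.5 N down at 0.708 m → arm 0.708 m, τ = 230.5 × 0.708 = 163.2 N·m clockwise.
Net load moment about support A = 957.5 N·m clockwise.
Reaction R at support B is upward at 4.14 m, arm 4.14 m → moment R × 4.14 counterclockwise.
Balancing moments: R × 4.14 = 957.5, giving R = 231 N.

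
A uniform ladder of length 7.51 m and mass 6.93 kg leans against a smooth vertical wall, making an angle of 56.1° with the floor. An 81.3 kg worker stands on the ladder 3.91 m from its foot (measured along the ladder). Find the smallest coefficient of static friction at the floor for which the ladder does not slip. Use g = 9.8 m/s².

μ_min ≈ 0.349

Choose the foot of the ladder as the axis so the floor normal and friction both act there and drop out.
Ladder weight 6.93×9.8 = 67.91 N acts at 3.755 m along the ladder; its horizontal arm is 3.755·cos56.1° = 2.094 m → τ = 142.2 N·m clockwise.
Worker: 81.3×9.8 = 796.7 N at 3.91 m → arm 2.181 m → τ = 1738 N·m clockwise.
Wall normal N acts horizontally at the top; its moment arm is the height L sinθ = 7.51·sin56.1° = 6.233 m, counterclockwise.
For rotational equilibrium, N × 6.233 = 1880, so N = 301.6 N.
ΣFx = 0 ⇒ f = N_wall = 301.6 N. ΣFy = 0 ⇒ N_floor = 864.6 N.
μ_min = f / N_floor = 301.6 / 864.6 = 0.349.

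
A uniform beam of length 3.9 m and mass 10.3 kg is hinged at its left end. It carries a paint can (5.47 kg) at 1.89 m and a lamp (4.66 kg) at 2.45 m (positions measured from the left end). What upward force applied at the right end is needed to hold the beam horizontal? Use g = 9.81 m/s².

Sum moments about the left end (the unknown pivot reaction has zero arm there).
Beam weight: 10.3 × 9.81 = 101 N down at 1.95 m → arm 1.95 m, τ = 101 × 1.95 = 196.9 N·m clockwise.
Paint can: 5.47 × 9.81 = 53.66 N down at 1.89 m → arm 1.89 m, τ = 53.66 × 1.89 = 101.4 N·m clockwise.
Lamp: 4.66 × 9.81 = 45.71 N down at 2.45 m → arm 2.45 m, τ = 45.71 × 2.45 = 112 N·m clockwise.
Net moment of the loads = 410.3 N·m clockwise.
The upward force F acts at the right end, arm 3.9 m, giving F × 3.9 counterclockwise.
Στ = 0 ⇒ F × 3.9 = 410.3 ⇒ F = 410.3 / 3.9 = 105 N.

F ≈ 105 N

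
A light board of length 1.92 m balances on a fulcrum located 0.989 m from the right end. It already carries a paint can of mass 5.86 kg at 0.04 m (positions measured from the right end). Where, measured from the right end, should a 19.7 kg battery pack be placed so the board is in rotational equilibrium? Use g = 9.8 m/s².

x ≈ 1.27 m from the right end

Choose the fulcrum (at 0.989 m from the right end) as the axis so the support reaction has zero arm there.
Paint can: 5.86 × 9.8 = 57.43 N down at 0.04 m → arm 0.949 m, τ = 57.43 × 0.949 = 54.5 N·m clockwise.
Net moment of existing loads = 54.5 N·m clockwise.
The battery pack weighs 19.7 × 9.8 = 193.1 N and must supply an equal counterclockwise moment, so its lever arm about the fulcrum is 54.5 / 193.1 = 0.282 m.
That puts it at 0.989 + 0.282 = 1.27 m from the right end.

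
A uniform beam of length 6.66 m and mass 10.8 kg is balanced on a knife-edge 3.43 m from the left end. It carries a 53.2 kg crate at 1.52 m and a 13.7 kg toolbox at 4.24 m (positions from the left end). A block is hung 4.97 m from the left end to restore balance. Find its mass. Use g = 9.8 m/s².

Choose the knife-edge (at 3.43 m from the left end) as the axis so the support reaction has zero arm there.
Beam weight: 10.8 × 9.8 = 105.8 N down at 3.33 m → arm 0.1 m, τ = 105.8 × 0.1 = 10.58 N·m counterclockwise.
Crate: 53.2 × 9.8 = 521.4 N down at 1.52 m → arm 1.91 m, τ = 521.4 × 1.91 = 995.9 N·m counterclockwise.
Toolbox: 13.7 × 9.8 = 134.3 N down at 4.24 m → arm 0.81 m, τ = 134.3 × 0.81 = 108.8 N·m clockwise.
Net moment of known loads = 897.7 N·m counterclockwise.
An unknown mass m at 4.97 m has arm 1.54 m; its moment is m·g·1.54 clockwise.
For rotational equilibrium, m × 9.8 × 1.54 = 897.7, so m = 897.7 / (9.8 × 1.54) = 59.5 kg.

m ≈ 59.5 kg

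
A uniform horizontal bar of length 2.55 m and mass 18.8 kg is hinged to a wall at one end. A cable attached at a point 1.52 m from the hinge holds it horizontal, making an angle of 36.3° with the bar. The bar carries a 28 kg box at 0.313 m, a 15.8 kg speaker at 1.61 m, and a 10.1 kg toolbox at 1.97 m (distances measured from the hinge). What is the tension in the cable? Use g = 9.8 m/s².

Take moments about the hinge.
Beam weight: 18.8 × 9.8 = 184.2 N down at 1.275 m → arm 1.275 m, τ = 184.2 × 1.275 = 234.9 N·m clockwise.
Box: 28 × 9.8 = 274.4 N down at 0.313 m → arm 0.313 m, τ = 274.4 × 0.313 = 85.89 N·m clockwise.
Speaker: 15.8 × 9.8 = 154.8 N down at 1.61 m → arm 1.61 m, τ = 154.8 × 1.61 = 249.2 N·m clockwise.
Toolbox: 10.1 × 9.8 = 98.98 N down at 1.97 m → arm 1.97 m, τ = 98.98 × 1.97 = 195 N·m clockwise.
Total clockwise load moment = 765 N·m.
The cable tension T acts at 1.52 m; only its component perpendicular to the bar, T sinθ, produces torque. sin 36.3° = 0.592.
Setting net torque to zero: T × 1.52 × 0.592 = 765 → T = 765 / 0.8998 = 850 N.

T ≈ 850 N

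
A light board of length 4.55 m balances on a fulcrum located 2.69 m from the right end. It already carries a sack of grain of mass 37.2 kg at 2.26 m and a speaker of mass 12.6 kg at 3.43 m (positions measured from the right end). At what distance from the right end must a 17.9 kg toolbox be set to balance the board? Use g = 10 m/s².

x ≈ 3.06 m from the right end

About the fulcrum (at 2.69 m from the right end):
Sack of grain: 37.2 × 10 = 372 N down at 2.26 m → arm 0.43 m, τ = 372 × 0.43 = 160 N·m clockwise.
Speaker: 12.6 × 10 = 126 N down at 3.43 m → arm 0.74 m, τ = 126 × 0.74 = 93.24 N·m counterclockwise.
Net moment of existing loads = 66.76 N·m clockwise.
The toolbox weighs 17.9 × 10 = 179 N and must supply an equal counterclockwise moment, so its lever arm about the fulcrum is 66.76 / 179 = 0.373 m.
That puts it at 2.69 + 0.373 = 3.06 m from the right end.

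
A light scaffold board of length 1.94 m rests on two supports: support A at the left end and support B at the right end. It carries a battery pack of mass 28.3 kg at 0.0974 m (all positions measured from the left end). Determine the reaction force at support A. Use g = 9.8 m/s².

Taking torques about support B:
Battery pack: 28.3 × 9.8 = 277.3 N down at 0.0974 m → arm 1.843 m, τ = 277.3 × 1.843 = 511.1 N·m counterclockwise.
Net load moment about support B = 511.1 N·m counterclockwise.
Reaction R at support A is upward at 0 m, arm 1.94 m → moment R × 1.94 clockwise.
Balancing moments: R × 1.94 = 511.1, giving R = 263 N.

R_A ≈ 263 N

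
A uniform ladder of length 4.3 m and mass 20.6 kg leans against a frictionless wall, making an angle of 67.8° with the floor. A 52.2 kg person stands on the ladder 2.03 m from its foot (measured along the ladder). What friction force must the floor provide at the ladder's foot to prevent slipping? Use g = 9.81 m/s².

Sum moments about the foot of the ladder (the floor normal and friction both act there and drop out).
Ladder weight 20.6×9.81 = 202.1 N acts at 2.15 m along the ladder; its horizontal arm is 2.15·cos67.8° = 0.8124 m → τ = 164.2 N·m clockwise.
Person: 52.2×9.81 = 512.1 N at 2.03 m → arm 0.767 m → τ = 392.8 N·m clockwise.
Wall normal N acts horizontally at the top; its moment arm is the height L sinθ = 4.3·sin67.8° = 3.981 m, counterclockwise.
Setting net torque to zero: N × 3.981 = 557 → N = 140 N.
ΣFx = 0: friction at the foot balances the wall's push, so f = N_wall = 140 N.

f ≈ 140 N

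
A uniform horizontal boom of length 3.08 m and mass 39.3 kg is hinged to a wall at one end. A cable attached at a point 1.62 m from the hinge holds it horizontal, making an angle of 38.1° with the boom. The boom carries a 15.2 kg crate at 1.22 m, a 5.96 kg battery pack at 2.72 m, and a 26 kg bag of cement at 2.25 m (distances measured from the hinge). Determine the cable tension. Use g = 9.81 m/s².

T ≈ 1510 N

Taking torques about the hinge:
Beam weight: 39.3 × 9.81 = 385.5 N down at 1.54 m → arm 1.54 m, τ = 385.5 × 1.54 = 593.7 N·m clockwise.
Crate: 15.2 × 9.81 = 149.1 N down at 1.22 m → arm 1.22 m, τ = 149.1 × 1.22 = 181.9 N·m clockwise.
Battery pack: 5.96 × 9.81 = 58.47 N down at 2.72 m → arm 2.72 m, τ = 58.47 × 2.72 = 159 N·m clockwise.
Bag of cement: 26 × 9.81 = 255.1 N down at 2.25 m → arm 2.25 m, τ = 255.1 × 2.25 = 574 N·m clockwise.
Total clockwise load moment = 1509 N·m.
The cable tension T acts at 1.62 m; only its component perpendicular to the boom, T sinθ, produces torque. sin 38.1° = 0.617.
Setting net torque to zero: T × 1.62 × 0.617 = 1509 → T = 1509 / 0.9995 = 1510 N.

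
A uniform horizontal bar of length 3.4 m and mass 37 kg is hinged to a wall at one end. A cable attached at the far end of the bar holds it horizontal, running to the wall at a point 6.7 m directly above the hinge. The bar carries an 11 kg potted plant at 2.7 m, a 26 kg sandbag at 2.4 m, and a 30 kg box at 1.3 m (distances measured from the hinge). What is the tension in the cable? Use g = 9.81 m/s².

T ≈ 628 N

Sum moments about the hinge (the unknown hinge reaction has zero arm there).
Beam weight: 37 × 9.81 = 363 N down at 1.7 m → arm 1.7 m, τ = 363 × 1.7 = 617.1 N·m clockwise.
Potted plant: 11 × 9.81 = 107.9 N down at 2.7 m → arm 2.7 m, τ = 107.9 × 2.7 = 291.3 N·m clockwise.
Sandbag: 26 × 9.81 = 255.1 N down at 2.4 m → arm 2.4 m, τ = 255.1 × 2.4 = 612.2 N·m clockwise.
Box: 30 × 9.81 = 294.3 N down at 1.3 m → arm 1.3 m, τ = 294.3 × 1.3 = 382.6 N·m clockwise.
Total clockwise load moment = 1903 N·m.
The cable tension T acts at 3.4 m; only its component perpendicular to the bar, T sinθ, produces torque. sinθ = h/√(h²+d²) = 6.7/√(6.7²+3.4²) = 0.8917.
Στ = 0 ⇒ T × 3.4 × 0.8917 = 1903 ⇒ T = 1903 / 3.032 = 628 N.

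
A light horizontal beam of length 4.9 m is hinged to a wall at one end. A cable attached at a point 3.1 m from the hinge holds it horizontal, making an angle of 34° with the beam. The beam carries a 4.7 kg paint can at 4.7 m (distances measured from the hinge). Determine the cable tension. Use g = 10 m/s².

Taking torques about the hinge:
Paint can: 4.7 × 10 = 47 N down at 4.7 m → arm 4.7 m, τ = 47 × 4.7 = 220.9 N·m clockwise.
Total clockwise load moment = 220.9 N·m.
The cable tension T acts at 3.1 m; only its component perpendicular to the beam, T sinθ, produces torque. sin 34° = 0.5592.
Στ = 0 ⇒ T × 3.1 × 0.5592 = 220.9 ⇒ T = 220.9 / 1.734 = 127 N.

T ≈ 127 N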